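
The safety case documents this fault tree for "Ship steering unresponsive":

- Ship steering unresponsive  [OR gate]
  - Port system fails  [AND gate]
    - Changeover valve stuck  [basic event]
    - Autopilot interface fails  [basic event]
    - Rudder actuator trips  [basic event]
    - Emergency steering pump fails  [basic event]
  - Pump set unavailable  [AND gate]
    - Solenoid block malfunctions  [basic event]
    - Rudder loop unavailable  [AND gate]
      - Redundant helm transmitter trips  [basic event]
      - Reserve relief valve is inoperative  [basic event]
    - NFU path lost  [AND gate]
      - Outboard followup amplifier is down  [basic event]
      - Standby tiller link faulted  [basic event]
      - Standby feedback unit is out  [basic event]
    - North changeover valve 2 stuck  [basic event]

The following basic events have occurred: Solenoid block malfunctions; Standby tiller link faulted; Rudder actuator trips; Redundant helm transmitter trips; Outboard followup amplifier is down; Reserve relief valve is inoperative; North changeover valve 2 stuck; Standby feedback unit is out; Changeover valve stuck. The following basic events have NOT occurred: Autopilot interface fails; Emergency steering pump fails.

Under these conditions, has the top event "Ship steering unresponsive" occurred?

Port system fails [AND]: Changeover valve stuck=occurs, Autopilot interface fails=not, Rudder actuator trips=occurs, Emergency steering pump fails=not → not all inputs occur → does not occur.
Rudder loop unavailable [AND]: Redundant helm transmitter trips=occurs, Reserve relief valve is inoperative=occurs → all inputs occur → occurs.
NFU path lost [AND]: Outboard followup amplifier is down=occurs, Standby tiller link faulted=occurs, Standby feedback unit is out=occurs → all inputs occur → occurs.
Pump set unavailable [AND]: Solenoid block malfunctions=occurs, Rudder loop unavailable=occurs, NFU path lost=occurs, North changeover valve 2 stuck=occurs → all inputs occur → occurs.
Ship steering unresponsive [OR]: Port system fails=not, Pump set unavailable=occurs → at least one input occurs → occurs.

Yes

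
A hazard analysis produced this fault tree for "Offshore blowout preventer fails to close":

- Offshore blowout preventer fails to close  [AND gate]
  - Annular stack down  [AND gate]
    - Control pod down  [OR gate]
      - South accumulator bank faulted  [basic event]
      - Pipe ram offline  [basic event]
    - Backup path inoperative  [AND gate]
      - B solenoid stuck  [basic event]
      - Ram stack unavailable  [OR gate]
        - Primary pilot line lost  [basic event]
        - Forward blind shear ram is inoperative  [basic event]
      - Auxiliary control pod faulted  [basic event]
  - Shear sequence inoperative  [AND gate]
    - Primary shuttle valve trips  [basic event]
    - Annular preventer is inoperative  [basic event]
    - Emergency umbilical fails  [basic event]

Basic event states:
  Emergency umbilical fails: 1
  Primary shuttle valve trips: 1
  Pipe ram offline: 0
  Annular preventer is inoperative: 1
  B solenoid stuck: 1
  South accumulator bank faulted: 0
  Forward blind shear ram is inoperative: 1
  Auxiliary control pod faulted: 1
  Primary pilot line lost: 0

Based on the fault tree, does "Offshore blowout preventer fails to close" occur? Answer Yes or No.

No

Control pod down [OR]: South accumulator bank faulted=not, Pipe ram offline=not → no input occurs → does not occur.
Ram stack unavailable [OR]: Primary pilot line lost=not, Forward blind shear ram is inoperative=occurs → at least one input occurs → occurs.
Backup path inoperative [AND]: B solenoid stuck=occurs, Ram stack unavailable=occurs, Auxiliary control pod faulted=occurs → all inputs occur → occurs.
Annular stack down [AND]: Control pod down=not, Backup path inoperative=occurs → not all inputs occur → does not occur.
Shear sequence inoperative [AND]: Primary shuttle valve trips=occurs, Annular preventer is inoperative=occurs, Emergency umbilical fails=occurs → all inputs occur → occurs.
Offshore blowout preventer fails to close [AND]: Annular stack down=not, Shear sequence inoperative=occurs → not all inputs occur → does not occur.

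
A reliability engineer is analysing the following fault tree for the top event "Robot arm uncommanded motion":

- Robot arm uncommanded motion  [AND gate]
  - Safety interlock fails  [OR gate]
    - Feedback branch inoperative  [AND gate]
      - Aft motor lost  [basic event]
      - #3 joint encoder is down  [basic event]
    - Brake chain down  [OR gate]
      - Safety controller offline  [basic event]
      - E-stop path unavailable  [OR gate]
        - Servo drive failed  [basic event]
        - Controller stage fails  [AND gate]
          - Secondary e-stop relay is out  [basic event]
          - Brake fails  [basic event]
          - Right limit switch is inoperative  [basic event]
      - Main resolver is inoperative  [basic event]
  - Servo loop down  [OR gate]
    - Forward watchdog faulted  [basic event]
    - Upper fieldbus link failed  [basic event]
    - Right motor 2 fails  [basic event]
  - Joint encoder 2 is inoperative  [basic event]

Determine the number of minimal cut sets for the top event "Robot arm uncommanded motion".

Feedback branch inoperative [AND]: one cut set from each child combined → 1 × 1 = 1 cut set(s).
Controller stage fails [AND]: one cut set from each child combined → 1 × 1 × 1 = 1 cut set(s).
E-stop path unavailable [OR]: union of children's cut sets → 2 cut set(s).
Brake chain down [OR]: union of children's cut sets → 4 cut set(s).
Safety interlock fails [OR]: union of children's cut sets → 5 cut set(s).
Servo loop down [OR]: union of children's cut sets → 3 cut set(s).
Robot arm uncommanded motion [AND]: one cut set from each child combined → 5 × 3 × 1 = 15 cut set(s).

15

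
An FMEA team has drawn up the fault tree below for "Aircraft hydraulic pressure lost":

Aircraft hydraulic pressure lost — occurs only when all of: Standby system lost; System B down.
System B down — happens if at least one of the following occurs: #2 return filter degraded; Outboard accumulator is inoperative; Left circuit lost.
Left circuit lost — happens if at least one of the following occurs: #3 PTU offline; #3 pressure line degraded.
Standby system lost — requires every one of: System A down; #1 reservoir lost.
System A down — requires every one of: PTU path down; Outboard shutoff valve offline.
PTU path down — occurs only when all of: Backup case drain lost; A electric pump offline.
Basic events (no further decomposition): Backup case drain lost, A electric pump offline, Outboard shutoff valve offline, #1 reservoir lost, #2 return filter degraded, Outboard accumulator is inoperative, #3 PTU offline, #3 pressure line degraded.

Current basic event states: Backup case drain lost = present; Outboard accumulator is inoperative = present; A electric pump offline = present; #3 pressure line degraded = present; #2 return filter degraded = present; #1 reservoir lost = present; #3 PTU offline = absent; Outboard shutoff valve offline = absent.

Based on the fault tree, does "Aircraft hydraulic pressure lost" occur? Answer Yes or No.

No

PTU path down [AND]: Backup case drain lost=occurs, A electric pump offline=occurs → all inputs occur → occurs.
System A down [AND]: PTU path down=occurs, Outboard shutoff valve offline=not → not all inputs occur → does not occur.
Standby system lost [AND]: System A down=not, #1 reservoir lost=occurs → not all inputs occur → does not occur.
Left circuit lost [OR]: #3 PTU offline=not, #3 pressure line degraded=occurs → at least one input occurs → occurs.
System B down [OR]: #2 return filter degraded=occurs, Outboard accumulator is inoperative=occurs, Left circuit lost=occurs → at least one input occurs → occurs.
Aircraft hydraulic pressure lost [AND]: Standby system lost=not, System B down=occurs → not all inputs occur → does not occur.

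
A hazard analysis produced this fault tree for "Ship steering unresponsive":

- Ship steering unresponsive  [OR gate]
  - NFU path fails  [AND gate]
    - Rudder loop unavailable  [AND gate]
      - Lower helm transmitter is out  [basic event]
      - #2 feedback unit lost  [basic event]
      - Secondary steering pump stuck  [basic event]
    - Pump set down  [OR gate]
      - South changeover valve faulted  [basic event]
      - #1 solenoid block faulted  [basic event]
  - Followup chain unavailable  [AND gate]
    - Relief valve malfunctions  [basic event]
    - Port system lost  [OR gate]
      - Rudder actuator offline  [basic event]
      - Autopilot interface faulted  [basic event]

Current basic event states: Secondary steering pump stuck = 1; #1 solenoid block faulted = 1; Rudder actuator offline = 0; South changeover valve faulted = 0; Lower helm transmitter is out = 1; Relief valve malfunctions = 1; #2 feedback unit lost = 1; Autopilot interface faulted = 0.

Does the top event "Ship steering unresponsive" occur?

Yes

Rudder loop unavailable [AND]: Lower helm transmitter is out=occurs, #2 feedback unit lost=occurs, Secondary steering pump stuck=occurs → all inputs occur → occurs.
Pump set down [OR]: South changeover valve faulted=not, #1 solenoid block faulted=occurs → at least one input occurs → occurs.
NFU path fails [AND]: Rudder loop unavailable=occurs, Pump set down=occurs → all inputs occur → occurs.
Port system lost [OR]: Rudder actuator offline=not, Autopilot interface faulted=not → no input occurs → does not occur.
Followup chain unavailable [AND]: Relief valve malfunctions=occurs, Port system lost=not → not all inputs occur → does not occur.
Ship steering unresponsive [OR]: NFU path fails=occurs, Followup chain unavailable=not → at least one input occurs → occurs.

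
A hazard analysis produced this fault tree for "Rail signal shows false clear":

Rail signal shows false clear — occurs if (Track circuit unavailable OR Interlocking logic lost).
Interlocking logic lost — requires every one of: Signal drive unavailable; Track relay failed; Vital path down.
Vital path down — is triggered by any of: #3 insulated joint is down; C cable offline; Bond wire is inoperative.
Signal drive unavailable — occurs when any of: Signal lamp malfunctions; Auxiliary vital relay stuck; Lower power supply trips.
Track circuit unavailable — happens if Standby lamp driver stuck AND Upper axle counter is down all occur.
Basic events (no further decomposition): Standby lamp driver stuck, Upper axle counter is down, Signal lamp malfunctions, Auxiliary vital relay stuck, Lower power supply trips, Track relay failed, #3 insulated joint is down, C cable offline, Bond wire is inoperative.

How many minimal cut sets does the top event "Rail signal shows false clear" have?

Track circuit unavailable [AND]: one cut set from each child combined → 1 × 1 = 1 cut set(s).
Signal drive unavailable [OR]: union of children's cut sets → 3 cut set(s).
Vital path down [OR]: union of children's cut sets → 3 cut set(s).
Interlocking logic lost [AND]: one cut set from each child combined → 3 × 1 × 3 = 9 cut set(s).
Rail signal shows false clear [OR]: union of children's cut sets → 10 cut set(s).
Minimal cut sets: {Standby lamp driver stuck, Upper axle counter is down}; {#3 insulated joint is down, Signal lamp malfunctions, Track relay failed}; {C cable offline, Signal lamp malfunctions, Track relay failed}; {Bond wire is inoperative, Signal lamp malfunctions, Track relay failed}; {#3 insulated joint is down, Auxiliary vital relay stuck, Track relay failed}; {Auxiliary vital relay stuck, C cable offline, Track relay failed}; {Auxiliary vital relay stuck, Bond wire is inoperative, Track relay failed}; {#3 insulated joint is down, Lower power supply trips, Track relay failed}; {C cable offline, Lower power supply trips, Track relay failed}; {Bond wire is inoperative, Lower power supply trips, Track relay failed}.

10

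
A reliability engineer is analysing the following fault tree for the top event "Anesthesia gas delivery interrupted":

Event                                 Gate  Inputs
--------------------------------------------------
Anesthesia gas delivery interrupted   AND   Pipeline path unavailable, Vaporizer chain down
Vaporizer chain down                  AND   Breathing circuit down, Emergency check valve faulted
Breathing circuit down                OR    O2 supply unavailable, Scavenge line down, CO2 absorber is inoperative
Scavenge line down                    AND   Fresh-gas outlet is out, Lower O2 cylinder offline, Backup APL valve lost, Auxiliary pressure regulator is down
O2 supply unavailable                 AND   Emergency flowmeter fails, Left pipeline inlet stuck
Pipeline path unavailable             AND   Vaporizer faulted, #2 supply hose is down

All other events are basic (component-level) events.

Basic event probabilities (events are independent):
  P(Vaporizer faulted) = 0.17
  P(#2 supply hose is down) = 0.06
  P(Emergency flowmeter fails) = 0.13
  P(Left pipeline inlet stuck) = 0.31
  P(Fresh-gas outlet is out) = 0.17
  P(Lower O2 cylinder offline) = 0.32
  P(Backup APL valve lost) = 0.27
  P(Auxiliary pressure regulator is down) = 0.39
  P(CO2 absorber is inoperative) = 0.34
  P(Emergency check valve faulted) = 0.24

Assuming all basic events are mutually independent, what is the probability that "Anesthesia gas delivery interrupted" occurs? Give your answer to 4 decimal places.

P(Pipeline path unavailable) [AND] = 0.17 × 0.06 = 0.010200
P(O2 supply unavailable) [AND] = 0.13 × 0.31 = 0.040300
P(Scavenge line down) [AND] = 0.17 × 0.32 × 0.27 × 0.39 = 0.005728
P(Breathing circuit down) [OR] = 1 − (1−0.040300) × (1−0.005728) × (1−0.34) = 0.370226
P(Vaporizer chain down) [AND] = 0.370226 × 0.24 = 0.088854
P(Anesthesia gas delivery interrupted) [AND] = 0.010200 × 0.088854 = 0.000906
Rounded to 4 decimal places: P(Anesthesia gas delivery interrupted) ≈ 0.0009.

0.0009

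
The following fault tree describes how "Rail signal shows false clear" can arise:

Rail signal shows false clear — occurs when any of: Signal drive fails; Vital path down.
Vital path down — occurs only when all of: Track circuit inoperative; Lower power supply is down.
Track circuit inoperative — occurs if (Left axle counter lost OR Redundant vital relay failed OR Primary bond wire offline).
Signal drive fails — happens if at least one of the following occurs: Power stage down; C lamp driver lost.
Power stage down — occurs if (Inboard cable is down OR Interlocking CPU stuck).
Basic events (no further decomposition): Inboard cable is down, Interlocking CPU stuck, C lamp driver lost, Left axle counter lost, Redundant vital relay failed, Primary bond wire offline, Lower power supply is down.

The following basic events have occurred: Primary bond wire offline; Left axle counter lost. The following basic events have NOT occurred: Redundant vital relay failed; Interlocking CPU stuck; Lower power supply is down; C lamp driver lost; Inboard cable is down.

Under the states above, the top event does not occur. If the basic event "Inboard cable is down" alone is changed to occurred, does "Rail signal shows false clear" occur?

Yes

Counterfactual: set "Inboard cable is down" to occurred.
Power stage down [OR]: Inboard cable is down=occurs, Interlocking CPU stuck=not → at least one input occurs → occurs.
Signal drive fails [OR]: Power stage down=occurs, C lamp driver lost=not → at least one input occurs → occurs.
Track circuit inoperative [OR]: Left axle counter lost=occurs, Redundant vital relay failed=not, Primary bond wire offline=occurs → at least one input occurs → occurs.
Vital path down [AND]: Track circuit inoperative=occurs, Lower power supply is down=not → not all inputs occur → does not occur.
Rail signal shows false clear [OR]: Signal drive fails=occurs, Vital path down=not → at least one input occurs → occurs.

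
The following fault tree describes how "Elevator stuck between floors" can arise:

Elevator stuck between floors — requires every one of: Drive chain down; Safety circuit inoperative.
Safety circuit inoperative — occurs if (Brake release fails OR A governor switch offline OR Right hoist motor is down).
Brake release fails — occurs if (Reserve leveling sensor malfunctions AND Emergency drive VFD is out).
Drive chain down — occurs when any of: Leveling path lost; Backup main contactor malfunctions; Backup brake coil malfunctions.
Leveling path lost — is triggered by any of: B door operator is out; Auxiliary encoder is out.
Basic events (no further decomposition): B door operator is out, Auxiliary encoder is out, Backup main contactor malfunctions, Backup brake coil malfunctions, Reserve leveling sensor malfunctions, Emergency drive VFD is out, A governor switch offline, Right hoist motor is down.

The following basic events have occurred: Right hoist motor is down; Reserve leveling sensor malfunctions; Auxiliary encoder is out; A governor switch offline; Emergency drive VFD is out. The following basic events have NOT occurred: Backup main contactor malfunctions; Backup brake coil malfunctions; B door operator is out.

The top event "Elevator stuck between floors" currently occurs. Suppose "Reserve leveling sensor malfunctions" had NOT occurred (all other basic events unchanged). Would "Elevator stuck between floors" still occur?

Yes

Counterfactual: set "Reserve leveling sensor malfunctions" to not occurred.
Leveling path lost [OR]: B door operator is out=not, Auxiliary encoder is out=occurs → at least one input occurs → occurs.
Drive chain down [OR]: Leveling path lost=occurs, Backup main contactor malfunctions=not, Backup brake coil malfunctions=not → at least one input occurs → occurs.
Brake release fails [AND]: Reserve leveling sensor malfunctions=not, Emergency drive VFD is out=occurs → not all inputs occur → does not occur.
Safety circuit inoperative [OR]: Brake release fails=not, A governor switch offline=occurs, Right hoist motor is down=occurs → at least one input occurs → occurs.
Elevator stuck between floors [AND]: Drive chain down=occurs, Safety circuit inoperative=occurs → all inputs occur → occurs.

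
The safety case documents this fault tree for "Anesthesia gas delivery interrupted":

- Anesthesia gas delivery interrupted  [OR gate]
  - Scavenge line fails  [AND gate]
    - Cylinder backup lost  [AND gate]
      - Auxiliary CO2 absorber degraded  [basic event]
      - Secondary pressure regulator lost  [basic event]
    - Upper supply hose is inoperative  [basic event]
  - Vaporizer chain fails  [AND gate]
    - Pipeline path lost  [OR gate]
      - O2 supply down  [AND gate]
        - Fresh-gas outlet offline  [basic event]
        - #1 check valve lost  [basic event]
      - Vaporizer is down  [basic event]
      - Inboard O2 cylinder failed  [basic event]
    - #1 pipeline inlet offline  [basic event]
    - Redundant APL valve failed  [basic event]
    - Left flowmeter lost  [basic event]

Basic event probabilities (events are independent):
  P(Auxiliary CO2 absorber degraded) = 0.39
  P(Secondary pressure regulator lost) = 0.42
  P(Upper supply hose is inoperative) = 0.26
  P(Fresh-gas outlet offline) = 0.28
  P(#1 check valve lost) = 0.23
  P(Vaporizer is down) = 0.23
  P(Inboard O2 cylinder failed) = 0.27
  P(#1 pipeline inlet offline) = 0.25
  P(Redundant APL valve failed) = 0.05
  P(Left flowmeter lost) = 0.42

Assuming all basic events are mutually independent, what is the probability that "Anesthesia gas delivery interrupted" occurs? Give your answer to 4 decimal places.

P(Cylinder backup lost) [AND] = 0.39 × 0.42 = 0.163800
P(Scavenge line fails) [AND] = 0.163800 × 0.26 = 0.042588
P(O2 supply down) [AND] = 0.28 × 0.23 = 0.064400
P(Pipeline path lost) [OR] = 1 − (1−0.064400) × (1−0.23) × (1−0.27) = 0.474099
P(Vaporizer chain fails) [AND] = 0.474099 × 0.25 × 0.05 × 0.42 = 0.002489
P(Anesthesia gas delivery interrupted) [OR] = 1 − (1−0.042588) × (1−0.002489) = 0.044971
Rounded to 4 decimal places: P(Anesthesia gas delivery interrupted) ≈ 0.0450.

0.0450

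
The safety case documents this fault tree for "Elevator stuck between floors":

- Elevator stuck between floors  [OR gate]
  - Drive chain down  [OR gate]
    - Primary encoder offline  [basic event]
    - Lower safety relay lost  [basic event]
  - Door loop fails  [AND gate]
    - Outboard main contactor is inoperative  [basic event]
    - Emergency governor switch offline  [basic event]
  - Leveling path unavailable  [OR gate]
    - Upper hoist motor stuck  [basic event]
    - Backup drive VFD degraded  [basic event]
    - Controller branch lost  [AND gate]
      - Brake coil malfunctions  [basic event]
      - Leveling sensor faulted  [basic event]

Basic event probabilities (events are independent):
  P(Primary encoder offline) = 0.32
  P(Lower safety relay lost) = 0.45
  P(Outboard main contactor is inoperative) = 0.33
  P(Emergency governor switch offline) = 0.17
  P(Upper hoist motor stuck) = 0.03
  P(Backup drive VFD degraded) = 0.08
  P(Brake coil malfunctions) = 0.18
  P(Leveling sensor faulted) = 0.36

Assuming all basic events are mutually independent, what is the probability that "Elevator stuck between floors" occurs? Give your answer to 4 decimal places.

0.7054

P(Drive chain down) [OR] = 1 − (1−0.32) × (1−0.45) = 0.626000
P(Door loop fails) [AND] = 0.33 × 0.17 = 0.056100
P(Controller branch lost) [AND] = 0.18 × 0.36 = 0.064800
P(Leveling path unavailable) [OR] = 1 − (1−0.03) × (1−0.08) × (1−0.064800) = 0.165428
P(Elevator stuck between floors) [OR] = 1 − (1−0.626000) × (1−0.056100) × (1−0.165428) = 0.705381
Rounded to 4 decimal places: P(Elevator stuck between floors) ≈ 0.7054.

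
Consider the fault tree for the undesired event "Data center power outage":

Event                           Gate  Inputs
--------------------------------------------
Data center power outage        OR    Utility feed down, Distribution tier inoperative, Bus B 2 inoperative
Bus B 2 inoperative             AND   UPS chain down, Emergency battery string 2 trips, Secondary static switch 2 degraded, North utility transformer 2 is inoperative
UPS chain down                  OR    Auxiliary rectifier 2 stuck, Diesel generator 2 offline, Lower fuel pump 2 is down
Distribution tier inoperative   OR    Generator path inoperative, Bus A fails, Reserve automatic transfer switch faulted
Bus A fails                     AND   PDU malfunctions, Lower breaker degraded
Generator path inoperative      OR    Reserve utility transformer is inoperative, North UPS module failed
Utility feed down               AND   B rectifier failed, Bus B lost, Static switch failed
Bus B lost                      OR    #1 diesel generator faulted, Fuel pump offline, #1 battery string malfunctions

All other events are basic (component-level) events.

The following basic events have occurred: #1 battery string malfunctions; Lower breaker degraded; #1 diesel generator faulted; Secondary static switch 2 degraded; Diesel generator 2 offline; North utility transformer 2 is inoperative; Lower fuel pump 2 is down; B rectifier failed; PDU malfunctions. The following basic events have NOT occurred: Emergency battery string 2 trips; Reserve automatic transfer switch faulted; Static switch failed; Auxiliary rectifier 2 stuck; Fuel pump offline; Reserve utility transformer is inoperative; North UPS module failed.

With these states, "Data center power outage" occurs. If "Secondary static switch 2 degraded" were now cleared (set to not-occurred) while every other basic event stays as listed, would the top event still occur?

Yes

Counterfactual: set "Secondary static switch 2 degraded" to not occurred.
Bus B lost [OR]: #1 diesel generator faulted=occurs, Fuel pump offline=not, #1 battery string malfunctions=occurs → at least one input occurs → occurs.
Utility feed down [AND]: B rectifier failed=occurs, Bus B lost=occurs, Static switch failed=not → not all inputs occur → does not occur.
Generator path inoperative [OR]: Reserve utility transformer is inoperative=not, North UPS module failed=not → no input occurs → does not occur.
Bus A fails [AND]: PDU malfunctions=occurs, Lower breaker degraded=occurs → all inputs occur → occurs.
Distribution tier inoperative [OR]: Generator path inoperative=not, Bus A fails=occurs, Reserve automatic transfer switch faulted=not → at least one input occurs → occurs.
UPS chain down [OR]: Auxiliary rectifier 2 stuck=not, Diesel generator 2 offline=occurs, Lower fuel pump 2 is down=occurs → at least one input occurs → occurs.
Bus B 2 inoperative [AND]: UPS chain down=occurs, Emergency battery string 2 trips=not, Secondary static switch 2 degraded=not, North utility transformer 2 is inoperative=occurs → not all inputs occur → does not occur.
Data center power outage [OR]: Utility feed down=not, Distribution tier inoperative=occurs, Bus B 2 inoperative=not → at least one input occurs → occurs.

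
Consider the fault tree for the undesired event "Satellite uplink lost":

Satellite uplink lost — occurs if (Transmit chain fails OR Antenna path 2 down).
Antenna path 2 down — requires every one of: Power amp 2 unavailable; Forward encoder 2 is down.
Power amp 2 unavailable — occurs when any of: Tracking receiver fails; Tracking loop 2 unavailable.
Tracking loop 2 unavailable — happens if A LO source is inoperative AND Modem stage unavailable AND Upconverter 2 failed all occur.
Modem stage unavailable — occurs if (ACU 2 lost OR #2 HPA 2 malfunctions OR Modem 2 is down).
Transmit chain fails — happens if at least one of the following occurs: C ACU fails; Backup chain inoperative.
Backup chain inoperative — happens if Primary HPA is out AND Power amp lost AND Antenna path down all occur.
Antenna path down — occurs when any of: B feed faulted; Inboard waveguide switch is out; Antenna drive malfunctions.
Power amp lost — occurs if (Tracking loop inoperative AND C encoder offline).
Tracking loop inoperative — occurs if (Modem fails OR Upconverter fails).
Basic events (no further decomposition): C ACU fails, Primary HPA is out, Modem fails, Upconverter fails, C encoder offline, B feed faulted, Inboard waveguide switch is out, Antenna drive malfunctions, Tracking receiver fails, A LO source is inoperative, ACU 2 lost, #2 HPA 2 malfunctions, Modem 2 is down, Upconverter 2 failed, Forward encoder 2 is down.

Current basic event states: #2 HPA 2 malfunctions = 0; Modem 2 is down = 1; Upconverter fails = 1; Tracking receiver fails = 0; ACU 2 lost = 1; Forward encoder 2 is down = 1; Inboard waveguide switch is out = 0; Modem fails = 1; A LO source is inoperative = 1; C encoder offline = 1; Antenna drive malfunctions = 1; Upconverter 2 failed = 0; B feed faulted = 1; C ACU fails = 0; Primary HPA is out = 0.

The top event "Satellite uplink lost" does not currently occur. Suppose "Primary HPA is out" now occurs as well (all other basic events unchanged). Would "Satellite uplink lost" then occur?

Counterfactual: set "Primary HPA is out" to occurred.
Tracking loop inoperative [OR]: Modem fails=occurs, Upconverter fails=occurs → at least one input occurs → occurs.
Power amp lost [AND]: Tracking loop inoperative=occurs, C encoder offline=occurs → all inputs occur → occurs.
Antenna path down [OR]: B feed faulted=occurs, Inboard waveguide switch is out=not, Antenna drive malfunctions=occurs → at least one input occurs → occurs.
Backup chain inoperative [AND]: Primary HPA is out=occurs, Power amp lost=occurs, Antenna path down=occurs → all inputs occur → occurs.
Transmit chain fails [OR]: C ACU fails=not, Backup chain inoperative=occurs → at least one input occurs → occurs.
Modem stage unavailable [OR]: ACU 2 lost=occurs, #2 HPA 2 malfunctions=not, Modem 2 is down=occurs → at least one input occurs → occurs.
Tracking loop 2 unavailable [AND]: A LO source is inoperative=occurs, Modem stage unavailable=occurs, Upconverter 2 failed=not → not all inputs occur → does not occur.
Power amp 2 unavailable [OR]: Tracking receiver fails=not, Tracking loop 2 unavailable=not → no input occurs → does not occur.
Antenna path 2 down [AND]: Power amp 2 unavailable=not, Forward encoder 2 is down=occurs → not all inputs occur → does not occur.
Satellite uplink lost [OR]: Transmit chain fails=occurs, Antenna path 2 down=not → at least one input occurs → occurs.

Yes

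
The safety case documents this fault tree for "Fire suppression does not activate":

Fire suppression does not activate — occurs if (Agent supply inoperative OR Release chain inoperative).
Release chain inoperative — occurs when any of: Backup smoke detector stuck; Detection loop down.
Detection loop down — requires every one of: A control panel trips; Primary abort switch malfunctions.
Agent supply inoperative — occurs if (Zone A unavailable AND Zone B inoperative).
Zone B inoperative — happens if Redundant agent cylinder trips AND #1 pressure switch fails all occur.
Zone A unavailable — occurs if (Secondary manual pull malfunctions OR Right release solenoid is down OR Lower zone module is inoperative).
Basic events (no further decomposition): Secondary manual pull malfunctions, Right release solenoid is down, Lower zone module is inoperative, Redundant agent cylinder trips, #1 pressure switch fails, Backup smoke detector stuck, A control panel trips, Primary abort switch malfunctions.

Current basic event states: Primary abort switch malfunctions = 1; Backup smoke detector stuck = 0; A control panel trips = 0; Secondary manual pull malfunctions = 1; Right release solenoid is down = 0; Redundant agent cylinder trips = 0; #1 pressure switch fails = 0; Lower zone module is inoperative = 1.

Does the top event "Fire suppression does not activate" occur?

No

Zone A unavailable [OR]: Secondary manual pull malfunctions=occurs, Right release solenoid is down=not, Lower zone module is inoperative=occurs → at least one input occurs → occurs.
Zone B inoperative [AND]: Redundant agent cylinder trips=not, #1 pressure switch fails=not → not all inputs occur → does not occur.
Agent supply inoperative [AND]: Zone A unavailable=occurs, Zone B inoperative=not → not all inputs occur → does not occur.
Detection loop down [AND]: A control panel trips=not, Primary abort switch malfunctions=occurs → not all inputs occur → does not occur.
Release chain inoperative [OR]: Backup smoke detector stuck=not, Detection loop down=not → no input occurs → does not occur.
Fire suppression does not activate [OR]: Agent supply inoperative=not, Release chain inoperative=not → no input occurs → does not occur.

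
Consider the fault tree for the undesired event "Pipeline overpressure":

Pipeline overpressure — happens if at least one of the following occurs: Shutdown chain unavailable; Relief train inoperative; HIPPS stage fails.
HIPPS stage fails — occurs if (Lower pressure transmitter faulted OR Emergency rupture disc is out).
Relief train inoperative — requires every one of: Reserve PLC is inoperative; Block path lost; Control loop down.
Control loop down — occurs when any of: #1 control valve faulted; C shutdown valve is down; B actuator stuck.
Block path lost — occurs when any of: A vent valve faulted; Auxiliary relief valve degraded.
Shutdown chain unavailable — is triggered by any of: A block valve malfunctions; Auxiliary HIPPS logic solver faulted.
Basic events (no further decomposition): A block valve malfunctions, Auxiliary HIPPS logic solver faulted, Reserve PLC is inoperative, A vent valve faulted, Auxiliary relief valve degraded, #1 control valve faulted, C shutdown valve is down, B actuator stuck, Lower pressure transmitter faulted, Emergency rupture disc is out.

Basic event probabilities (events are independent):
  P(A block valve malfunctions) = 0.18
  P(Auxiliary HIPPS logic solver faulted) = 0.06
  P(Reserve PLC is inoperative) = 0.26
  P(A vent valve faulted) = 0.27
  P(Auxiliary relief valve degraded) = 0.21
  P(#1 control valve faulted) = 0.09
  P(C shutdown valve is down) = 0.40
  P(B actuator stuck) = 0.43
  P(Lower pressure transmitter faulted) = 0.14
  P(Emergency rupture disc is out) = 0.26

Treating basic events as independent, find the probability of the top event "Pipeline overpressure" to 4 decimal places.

0.5466

P(Shutdown chain unavailable) [OR] = 1 − (1−0.18) × (1−0.06) = 0.229200
P(Block path lost) [OR] = 1 − (1−0.27) × (1−0.21) = 0.423300
P(Control loop down) [OR] = 1 − (1−0.09) × (1−0.40) × (1−0.43) = 0.688780
P(Relief train inoperative) [AND] = 0.26 × 0.423300 × 0.688780 = 0.075806
P(HIPPS stage fails) [OR] = 1 − (1−0.14) × (1−0.26) = 0.363600
P(Pipeline overpressure) [OR] = 1 − (1−0.229200) × (1−0.075806) × (1−0.363600) = 0.546649
Rounded to 4 decimal places: P(Pipeline overpressure) ≈ 0.5466.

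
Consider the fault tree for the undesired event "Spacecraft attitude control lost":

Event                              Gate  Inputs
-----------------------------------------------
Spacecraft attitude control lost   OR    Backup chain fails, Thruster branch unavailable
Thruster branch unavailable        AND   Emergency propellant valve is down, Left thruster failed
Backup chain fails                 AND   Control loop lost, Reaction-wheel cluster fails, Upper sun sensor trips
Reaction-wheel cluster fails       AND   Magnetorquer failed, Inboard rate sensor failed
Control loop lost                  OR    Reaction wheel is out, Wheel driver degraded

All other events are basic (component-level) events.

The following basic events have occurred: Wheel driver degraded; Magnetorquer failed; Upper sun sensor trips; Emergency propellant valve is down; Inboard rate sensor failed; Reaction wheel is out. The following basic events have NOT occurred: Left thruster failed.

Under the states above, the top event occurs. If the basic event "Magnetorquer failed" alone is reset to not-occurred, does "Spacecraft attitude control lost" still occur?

No

Counterfactual: set "Magnetorquer failed" to not occurred.
Control loop lost [OR]: Reaction wheel is out=occurs, Wheel driver degraded=occurs → at least one input occurs → occurs.
Reaction-wheel cluster fails [AND]: Magnetorquer failed=not, Inboard rate sensor failed=occurs → not all inputs occur → does not occur.
Backup chain fails [AND]: Control loop lost=occurs, Reaction-wheel cluster fails=not, Upper sun sensor trips=occurs → not all inputs occur → does not occur.
Thruster branch unavailable [AND]: Emergency propellant valve is down=occurs, Left thruster failed=not → not all inputs occur → does not occur.
Spacecraft attitude control lost [OR]: Backup chain fails=not, Thruster branch unavailable=not → no input occurs → does not occur.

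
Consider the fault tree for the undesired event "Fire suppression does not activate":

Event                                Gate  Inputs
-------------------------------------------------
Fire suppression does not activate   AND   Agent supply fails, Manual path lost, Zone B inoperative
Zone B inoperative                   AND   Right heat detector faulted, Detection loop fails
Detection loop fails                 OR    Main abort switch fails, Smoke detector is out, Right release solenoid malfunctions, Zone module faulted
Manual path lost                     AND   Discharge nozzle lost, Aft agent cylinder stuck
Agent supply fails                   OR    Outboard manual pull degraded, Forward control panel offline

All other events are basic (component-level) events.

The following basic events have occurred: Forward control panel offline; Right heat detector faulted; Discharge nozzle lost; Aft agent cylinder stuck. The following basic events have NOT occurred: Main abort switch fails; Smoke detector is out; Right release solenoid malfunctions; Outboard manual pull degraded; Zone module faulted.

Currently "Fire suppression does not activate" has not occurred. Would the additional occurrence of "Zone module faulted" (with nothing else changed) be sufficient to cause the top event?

Yes

Counterfactual: set "Zone module faulted" to occurred.
Agent supply fails [OR]: Outboard manual pull degraded=not, Forward control panel offline=occurs → at least one input occurs → occurs.
Manual path lost [AND]: Discharge nozzle lost=occurs, Aft agent cylinder stuck=occurs → all inputs occur → occurs.
Detection loop fails [OR]: Main abort switch fails=not, Smoke detector is out=not, Right release solenoid malfunctions=not, Zone module faulted=occurs → at least one input occurs → occurs.
Zone B inoperative [AND]: Right heat detector faulted=occurs, Detection loop fails=occurs → all inputs occur → occurs.
Fire suppression does not activate [AND]: Agent supply fails=occurs, Manual path lost=occurs, Zone B inoperative=occurs → all inputs occur → occurs.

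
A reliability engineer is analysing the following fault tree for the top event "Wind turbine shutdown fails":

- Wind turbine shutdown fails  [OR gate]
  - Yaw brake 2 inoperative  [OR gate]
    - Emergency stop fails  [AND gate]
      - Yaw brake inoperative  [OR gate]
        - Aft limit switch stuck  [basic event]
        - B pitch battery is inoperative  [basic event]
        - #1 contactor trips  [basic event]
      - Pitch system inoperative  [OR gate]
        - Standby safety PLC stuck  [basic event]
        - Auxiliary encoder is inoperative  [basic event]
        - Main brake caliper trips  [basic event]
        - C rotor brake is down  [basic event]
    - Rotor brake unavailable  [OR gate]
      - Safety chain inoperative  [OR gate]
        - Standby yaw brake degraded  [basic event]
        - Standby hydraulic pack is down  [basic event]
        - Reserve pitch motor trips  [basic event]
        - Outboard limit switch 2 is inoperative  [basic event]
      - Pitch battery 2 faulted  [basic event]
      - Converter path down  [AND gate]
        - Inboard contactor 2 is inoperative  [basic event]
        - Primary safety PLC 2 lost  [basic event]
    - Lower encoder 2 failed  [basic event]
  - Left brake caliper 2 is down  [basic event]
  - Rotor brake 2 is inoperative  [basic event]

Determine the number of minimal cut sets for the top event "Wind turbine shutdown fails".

Yaw brake inoperative [OR]: union of children's cut sets → 3 cut set(s).
Pitch system inoperative [OR]: union of children's cut sets → 4 cut set(s).
Emergency stop fails [AND]: one cut set from each child combined → 3 × 4 = 12 cut set(s).
Safety chain inoperative [OR]: union of children's cut sets → 4 cut set(s).
Converter path down [AND]: one cut set from each child combined → 1 × 1 = 1 cut set(s).
Rotor brake unavailable [OR]: union of children's cut sets → 6 cut set(s).
Yaw brake 2 inoperative [OR]: union of children's cut sets → 19 cut set(s).
Wind turbine shutdown fails [OR]: union of children's cut sets → 21 cut set(s).

21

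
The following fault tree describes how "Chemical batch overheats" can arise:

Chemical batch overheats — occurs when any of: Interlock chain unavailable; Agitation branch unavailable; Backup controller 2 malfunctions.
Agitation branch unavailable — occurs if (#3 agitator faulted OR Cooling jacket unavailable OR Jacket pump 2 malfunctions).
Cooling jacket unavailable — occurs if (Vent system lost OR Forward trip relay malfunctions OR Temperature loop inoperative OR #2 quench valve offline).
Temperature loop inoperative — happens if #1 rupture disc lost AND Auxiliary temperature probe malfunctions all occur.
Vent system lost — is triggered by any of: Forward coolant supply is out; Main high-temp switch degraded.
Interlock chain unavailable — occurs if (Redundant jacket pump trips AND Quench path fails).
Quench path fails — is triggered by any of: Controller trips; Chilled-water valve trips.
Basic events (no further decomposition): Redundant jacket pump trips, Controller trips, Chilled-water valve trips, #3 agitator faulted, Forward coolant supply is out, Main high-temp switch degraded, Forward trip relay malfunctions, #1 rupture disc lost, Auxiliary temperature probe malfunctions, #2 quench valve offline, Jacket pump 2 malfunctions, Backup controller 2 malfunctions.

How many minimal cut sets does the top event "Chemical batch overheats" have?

10

Quench path fails [OR]: union of children's cut sets → 2 cut set(s).
Interlock chain unavailable [AND]: one cut set from each child combined → 1 × 2 = 2 cut set(s).
Vent system lost [OR]: union of children's cut sets → 2 cut set(s).
Temperature loop inoperative [AND]: one cut set from each child combined → 1 × 1 = 1 cut set(s).
Cooling jacket unavailable [OR]: union of children's cut sets → 5 cut set(s).
Agitation branch unavailable [OR]: union of children's cut sets → 7 cut set(s).
Chemical batch overheats [OR]: union of children's cut sets → 10 cut set(s).
Minimal cut sets: {Controller trips, Redundant jacket pump trips}; {Chilled-water valve trips, Redundant jacket pump trips}; {#3 agitator faulted}; {Forward coolant supply is out}; {Main high-temp switch degraded}; {Forward trip relay malfunctions}; {#1 rupture disc lost, Auxiliary temperature probe malfunctions}; {#2 quench valve offline}; {Jacket pump 2 malfunctions}; {Backup controller 2 malfunctions}.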